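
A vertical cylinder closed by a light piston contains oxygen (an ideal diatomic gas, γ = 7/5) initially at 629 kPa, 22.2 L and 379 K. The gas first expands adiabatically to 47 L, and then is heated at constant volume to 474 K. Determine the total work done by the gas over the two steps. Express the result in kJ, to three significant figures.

Step 1 (adiabatic): W = (P₁V₁ − P₂V₂)/(γ−1) = (13964 − 10344)/0.4 = 9048 J.
Step 2 (isochoric): W = 0 (constant volume).
W_total = 9048 + 0 = 9048 J.

W_total ≈ 9.05 kJ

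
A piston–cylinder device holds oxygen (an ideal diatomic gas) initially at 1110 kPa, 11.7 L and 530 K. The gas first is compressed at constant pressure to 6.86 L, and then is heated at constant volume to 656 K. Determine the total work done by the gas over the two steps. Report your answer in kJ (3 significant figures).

W_total ≈ -5.37 kJ

Step 1 (isobaric): W = PΔV = (1110 kPa)(6.86 − 11.7 L) = -5372 J.
Step 2 (isochoric): W = 0 (constant volume).
W_total = -5372 + 0 = -5372 J.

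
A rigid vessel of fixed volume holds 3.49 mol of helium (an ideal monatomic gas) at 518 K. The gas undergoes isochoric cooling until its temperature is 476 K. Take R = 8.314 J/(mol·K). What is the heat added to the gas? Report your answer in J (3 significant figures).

Constant volume ⇒ W = 0, so Q = ΔU = nCᵥΔT with Cᵥ = 3R/2 = 12.47 J/(mol·K).
ΔU = (3.49)(12.47)(476 − 518) = -1828 J.

Q ≈ -1830 J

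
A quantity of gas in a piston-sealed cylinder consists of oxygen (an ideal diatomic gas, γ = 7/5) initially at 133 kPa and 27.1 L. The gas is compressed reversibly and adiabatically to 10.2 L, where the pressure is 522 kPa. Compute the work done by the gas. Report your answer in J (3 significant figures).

W ≈ -4300 J

Adiabatic: W = (P₁V₁ − P₂V₂)/(γ − 1) with γ = 7/5.
P₁V₁ = 3604 J, P₂V₂ = 5324 J.
W = (3604 − 5324) / 0.4 = -4300 J.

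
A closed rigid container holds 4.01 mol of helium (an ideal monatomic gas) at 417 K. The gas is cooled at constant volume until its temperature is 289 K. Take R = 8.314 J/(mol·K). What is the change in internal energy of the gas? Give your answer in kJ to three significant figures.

ΔU ≈ -6.40 kJ

Constant volume ⇒ W = 0, so Q = ΔU = nCᵥΔT with Cᵥ = 3R/2 = 12.47 J/(mol·K).
ΔU = (4.01)(12.47)(289 − 417) = -6401 J.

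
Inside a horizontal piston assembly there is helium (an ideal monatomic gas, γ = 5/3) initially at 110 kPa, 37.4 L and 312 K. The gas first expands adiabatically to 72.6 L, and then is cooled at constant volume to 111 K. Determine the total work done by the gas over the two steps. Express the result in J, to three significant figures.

W_total ≈ 2210 J

Step 1 (adiabatic): W = (P₁V₁ − P₂V₂)/(γ−1) = (4114 − 2644)/0.667 = 2205 J.
Step 2 (isochoric): W = 0 (constant volume).
W_total = 2205 + 0 = 2205 J.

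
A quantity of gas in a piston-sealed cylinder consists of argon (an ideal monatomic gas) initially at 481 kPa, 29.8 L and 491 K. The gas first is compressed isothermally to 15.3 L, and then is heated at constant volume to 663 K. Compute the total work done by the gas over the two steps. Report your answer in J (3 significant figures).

W_total ≈ -9560 J

Step 1 (isothermal): W = P₁V₁ ln(V₂/V₁) = (14334) ln(15.3/29.8) = -9556 J.
Step 2 (isochoric): W = 0 (constant volume).
W_total = -9556 + 0 = -9556 J.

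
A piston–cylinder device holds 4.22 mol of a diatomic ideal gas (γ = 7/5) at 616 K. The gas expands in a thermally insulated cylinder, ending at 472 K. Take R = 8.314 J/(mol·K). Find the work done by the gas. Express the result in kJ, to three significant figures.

Adiabatic ⇒ Q = 0, so W_by = −ΔU = nCᵥ(T₁ − T₂).
Cᵥ = 5R/2 = 20.79 J/(mol·K).
W = (4.22)(20.79)(616 − 472) = 12631 J.

W ≈ 12.6 kJ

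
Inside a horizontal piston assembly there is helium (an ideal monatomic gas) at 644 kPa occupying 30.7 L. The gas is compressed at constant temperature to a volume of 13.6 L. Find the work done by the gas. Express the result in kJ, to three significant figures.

Isothermal: W = nRT ln(V₂/V₁) = P₁V₁ ln(V₂/V₁).
P₁V₁ = (644 kPa)(30.7 L) = 19771 J.
W = 19771 × ln(13.6/30.7) = 19771 × -0.8142
W_by_gas = -16097 J.

W ≈ -16.1 kJ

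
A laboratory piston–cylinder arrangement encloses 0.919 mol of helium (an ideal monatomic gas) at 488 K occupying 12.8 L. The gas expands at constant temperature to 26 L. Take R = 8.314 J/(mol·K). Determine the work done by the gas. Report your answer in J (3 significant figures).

W ≈ 2640 J

Isothermal: W = nRT ln(V₂/V₁).
W = (0.919)(8.314)(488) × ln(26/12.8)
  = 3729 × 0.7087
W_by_gas = 2642 J.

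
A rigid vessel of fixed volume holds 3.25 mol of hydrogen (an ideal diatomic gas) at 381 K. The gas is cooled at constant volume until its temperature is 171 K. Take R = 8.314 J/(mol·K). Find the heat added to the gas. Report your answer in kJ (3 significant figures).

Q ≈ -14.2 kJ

Constant volume ⇒ W = 0, so Q = ΔU = nCᵥΔT with Cᵥ = 5R/2 = 20.79 J/(mol·K).
ΔU = (3.25)(20.79)(171 − 381) = -14186 J.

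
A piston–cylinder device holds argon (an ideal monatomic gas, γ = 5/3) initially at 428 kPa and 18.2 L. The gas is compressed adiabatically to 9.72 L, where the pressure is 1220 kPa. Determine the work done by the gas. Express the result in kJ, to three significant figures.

W ≈ -6.10 kJ

Adiabatic: W = (P₁V₁ − P₂V₂)/(γ − 1) with γ = 5/3.
P₁V₁ = 7790 J, P₂V₂ = 11858 J.
W = (7790 − 11858) / 0.6667 = -6103 J.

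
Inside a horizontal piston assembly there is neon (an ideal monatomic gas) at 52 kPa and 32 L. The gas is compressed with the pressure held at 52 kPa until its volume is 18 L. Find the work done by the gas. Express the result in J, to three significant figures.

Isobaric: W = P ΔV.
W = (52 kPa)(18 − 32 L) = (52)(-14) = -728 J.

W ≈ -728 J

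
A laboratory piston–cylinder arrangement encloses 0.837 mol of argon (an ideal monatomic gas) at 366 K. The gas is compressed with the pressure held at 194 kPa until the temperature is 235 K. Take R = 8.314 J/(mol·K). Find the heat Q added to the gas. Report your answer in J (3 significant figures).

Q ≈ -2280 J

Isobaric: W = nRΔT = (0.837)(8.314)(-131) = -911.6 J.
ΔU = nCᵥΔT with Cᵥ = 3R/2: ΔU = (0.837)(12.47)(-131) = -1367 J.
Q = ΔU + W = -1367 − 911.6 = -2279 J.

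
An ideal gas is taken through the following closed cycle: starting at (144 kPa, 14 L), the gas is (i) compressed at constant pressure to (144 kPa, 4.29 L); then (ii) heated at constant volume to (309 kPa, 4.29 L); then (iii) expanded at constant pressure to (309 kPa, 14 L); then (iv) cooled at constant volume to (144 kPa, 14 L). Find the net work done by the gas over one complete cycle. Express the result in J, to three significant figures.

Constant-volume legs do no work.
W(i) = (144)(4.29 − 14) = -1398 J; W(iii) = (309)(14 − 4.29) = 3000 J.
W_net = -1398 + 3000 = 1602 J (the clockwise enclosed area).

W_net ≈ 1600 J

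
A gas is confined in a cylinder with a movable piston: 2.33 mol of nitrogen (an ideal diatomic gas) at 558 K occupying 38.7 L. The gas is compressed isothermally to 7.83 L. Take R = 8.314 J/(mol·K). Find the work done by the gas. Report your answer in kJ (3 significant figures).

Isothermal: W = nRT ln(V₂/V₁).
W = (2.33)(8.314)(558) × ln(7.83/38.7)
  = 10809 × -1.598
W_by_gas = -17272 J.

W ≈ -17.3 kJ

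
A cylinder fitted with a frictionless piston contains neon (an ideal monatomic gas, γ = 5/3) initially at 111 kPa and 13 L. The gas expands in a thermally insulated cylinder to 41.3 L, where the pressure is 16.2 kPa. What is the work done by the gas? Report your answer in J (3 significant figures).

Adiabatic: W = (P₁V₁ − P₂V₂)/(γ − 1) with γ = 5/3.
P₁V₁ = 1443 J, P₂V₂ = 669.1 J.
W = (1443 − 669.1) / 0.6667 = 1161 J.

W ≈ 1160 J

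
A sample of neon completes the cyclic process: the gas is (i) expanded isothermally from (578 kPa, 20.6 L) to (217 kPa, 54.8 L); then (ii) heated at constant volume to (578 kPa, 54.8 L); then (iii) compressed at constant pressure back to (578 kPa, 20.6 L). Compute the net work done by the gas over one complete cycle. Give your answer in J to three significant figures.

Leg (i): W = PᵢVᵢ ln(V_f/Vᵢ) = (11907) ln(54.8/20.6) = 11650 J.
Leg (ii): W = 0.
Leg (iii): W = PΔV = (578)(20.6 − 54.8) = -19768 J.
W_net = 11650 − 19768 = -8118 J.

W_net ≈ -8120 J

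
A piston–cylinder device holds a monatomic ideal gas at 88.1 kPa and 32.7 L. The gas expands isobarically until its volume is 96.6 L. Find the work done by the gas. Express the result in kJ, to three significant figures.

Isobaric: W = P ΔV.
W = (88.1 kPa)(96.6 − 32.7 L) = (88.1)(63.9) = 5630 J.

W ≈ 5.63 kJ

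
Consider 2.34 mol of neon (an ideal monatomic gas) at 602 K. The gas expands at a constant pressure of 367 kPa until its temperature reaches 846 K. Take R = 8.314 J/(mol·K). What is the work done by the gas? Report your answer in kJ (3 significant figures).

Isobaric: W = P ΔV = nR ΔT.
W = (2.34)(8.314)(846 − 602) = 4747 J.

W ≈ 4.75 kJ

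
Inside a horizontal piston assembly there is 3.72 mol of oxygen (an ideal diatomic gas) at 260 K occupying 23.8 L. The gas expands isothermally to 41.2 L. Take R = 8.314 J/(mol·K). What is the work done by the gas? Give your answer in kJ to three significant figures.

Isothermal: W = nRT ln(V₂/V₁).
W = (3.72)(8.314)(260) × ln(41.2/23.8)
  = 8041 × 0.5488
W_by_gas = 4413 J.

W ≈ 4.41 kJ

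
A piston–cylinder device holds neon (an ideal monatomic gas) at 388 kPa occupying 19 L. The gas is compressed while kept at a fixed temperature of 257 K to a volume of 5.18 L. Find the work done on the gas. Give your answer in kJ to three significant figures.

Isothermal: W = nRT ln(V₂/V₁) = P₁V₁ ln(V₂/V₁).
P₁V₁ = (388 kPa)(19 L) = 7372 J.
W = 7372 × ln(5.18/19) = 7372 × -1.3
W_by_gas = -9581 J; work on gas = −W_by = 9581 J.

W ≈ 9.58 kJ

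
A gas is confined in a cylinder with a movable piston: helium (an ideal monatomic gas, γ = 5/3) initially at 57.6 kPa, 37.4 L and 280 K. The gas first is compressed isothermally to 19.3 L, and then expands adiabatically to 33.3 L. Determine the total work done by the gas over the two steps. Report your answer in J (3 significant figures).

Step 1 (isothermal): W = P₁V₁ ln(V₂/V₁) = (2154) ln(19.3/37.4) = -1425 J.
After step 1: P = 111.6 kPa, V = 19.3 L, T = 280 K.
Step 2 (adiabatic): W = (P₁V₁ − P₂V₂)/(γ−1) = (2154 − 1498)/0.667 = 985.1 J.
W_total = -1425 + 985.1 = -440.1 J.

W_total ≈ -440 J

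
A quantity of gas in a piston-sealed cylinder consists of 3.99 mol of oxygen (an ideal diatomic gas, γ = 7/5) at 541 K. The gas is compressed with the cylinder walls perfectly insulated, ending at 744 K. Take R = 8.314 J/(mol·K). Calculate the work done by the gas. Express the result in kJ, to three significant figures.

Adiabatic ⇒ Q = 0, so W_by = −ΔU = nCᵥ(T₁ − T₂).
Cᵥ = 5R/2 = 20.79 J/(mol·K).
W = (3.99)(20.79)(541 − 744) = -16835 J.

W ≈ -16.8 kJ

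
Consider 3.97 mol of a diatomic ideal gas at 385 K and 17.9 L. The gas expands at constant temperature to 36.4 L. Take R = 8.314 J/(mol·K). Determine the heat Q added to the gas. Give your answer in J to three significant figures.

Q ≈ 9020 J

Isothermal ⇒ ΔU = 0, so Q = W = nRT ln(V₂/V₁).
Q = (3.97)(8.314)(385) ln(36.4/17.9) = 12708 × 0.7098 = 9019 J.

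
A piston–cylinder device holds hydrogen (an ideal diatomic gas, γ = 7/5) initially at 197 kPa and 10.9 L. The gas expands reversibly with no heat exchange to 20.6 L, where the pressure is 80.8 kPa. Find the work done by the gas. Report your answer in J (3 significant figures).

W ≈ 1210 J

Adiabatic: W = (P₁V₁ − P₂V₂)/(γ − 1) with γ = 7/5.
P₁V₁ = 2147 J, P₂V₂ = 1664 J.
W = (2147 − 1664) / 0.4 = 1207 J.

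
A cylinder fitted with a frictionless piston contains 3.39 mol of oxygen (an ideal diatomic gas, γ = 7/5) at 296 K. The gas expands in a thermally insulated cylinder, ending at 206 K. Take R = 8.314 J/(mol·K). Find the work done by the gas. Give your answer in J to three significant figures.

Adiabatic ⇒ Q = 0, so W_by = −ΔU = nCᵥ(T₁ − T₂).
Cᵥ = 5R/2 = 20.79 J/(mol·K).
W = (3.39)(20.79)(296 − 206) = 6342 J.

W ≈ 6340 J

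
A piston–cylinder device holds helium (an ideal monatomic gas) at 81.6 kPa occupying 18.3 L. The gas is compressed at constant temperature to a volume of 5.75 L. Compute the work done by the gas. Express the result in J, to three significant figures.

Isothermal: W = nRT ln(V₂/V₁) = P₁V₁ ln(V₂/V₁).
P₁V₁ = (81.6 kPa)(18.3 L) = 1493 J.
W = 1493 × ln(5.75/18.3) = 1493 × -1.158
W_by_gas = -1729 J.

W ≈ -1730 J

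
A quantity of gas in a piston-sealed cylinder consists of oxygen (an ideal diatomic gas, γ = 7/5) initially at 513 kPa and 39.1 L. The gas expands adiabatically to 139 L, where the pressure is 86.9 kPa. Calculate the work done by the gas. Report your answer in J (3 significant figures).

W ≈ 19900 J

Adiabatic: W = (P₁V₁ − P₂V₂)/(γ − 1) with γ = 7/5.
P₁V₁ = 20058 J, P₂V₂ = 12079 J.
W = (20058 − 12079) / 0.4 = 19948 J.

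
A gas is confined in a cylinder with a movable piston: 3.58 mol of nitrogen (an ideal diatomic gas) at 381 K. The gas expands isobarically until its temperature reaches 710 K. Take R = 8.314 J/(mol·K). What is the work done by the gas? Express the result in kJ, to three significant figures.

Isobaric: W = P ΔV = nR ΔT.
W = (3.58)(8.314)(710 − 381) = 9792 J.

W ≈ 9.79 kJ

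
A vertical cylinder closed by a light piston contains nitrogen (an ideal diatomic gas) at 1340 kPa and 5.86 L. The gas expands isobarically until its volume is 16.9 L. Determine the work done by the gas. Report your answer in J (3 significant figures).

Isobaric: W = P ΔV.
W = (1340 kPa)(16.9 − 5.86 L) = (1340)(11.04) = 14794 J.

W ≈ 14800 J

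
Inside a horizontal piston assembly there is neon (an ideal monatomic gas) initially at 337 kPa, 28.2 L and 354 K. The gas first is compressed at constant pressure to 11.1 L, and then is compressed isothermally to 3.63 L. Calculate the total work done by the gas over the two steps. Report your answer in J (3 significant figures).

W_total ≈ -9940 J

Step 1 (isobaric): W = PΔV = (337 kPa)(11.1 − 28.2 L) = -5763 J.
After step 1: P = 337 kPa, V = 11.1 L, T = 139.3 K.
Step 2 (isothermal): W = P₁V₁ ln(V₂/V₁) = (3741) ln(3.63/11.1) = -4181 J.
W_total = -5763 − 4181 = -9944 J.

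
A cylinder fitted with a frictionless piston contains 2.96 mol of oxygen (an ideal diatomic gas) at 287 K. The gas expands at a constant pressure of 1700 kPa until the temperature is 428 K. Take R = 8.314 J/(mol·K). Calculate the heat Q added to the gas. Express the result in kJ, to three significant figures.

Isobaric: W = nRΔT = (2.96)(8.314)(141) = 3470 J.
ΔU = nCᵥΔT with Cᵥ = 5R/2: ΔU = (2.96)(20.79)(141) = 8675 J.
Q = ΔU + W = 8675 + 3470 = 12145 J.

Q ≈ 12.1 kJ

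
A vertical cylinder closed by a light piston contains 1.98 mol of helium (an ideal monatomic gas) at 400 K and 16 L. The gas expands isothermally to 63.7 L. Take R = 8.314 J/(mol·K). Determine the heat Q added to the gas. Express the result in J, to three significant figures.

Q ≈ 9100 J

Isothermal ⇒ ΔU = 0, so Q = W = nRT ln(V₂/V₁).
Q = (1.98)(8.314)(400) ln(63.7/16) = 6585 × 1.382 = 9097 J.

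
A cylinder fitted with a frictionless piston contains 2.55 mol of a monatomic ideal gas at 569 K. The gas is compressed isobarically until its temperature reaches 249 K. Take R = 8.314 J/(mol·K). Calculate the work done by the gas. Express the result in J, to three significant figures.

Isobaric: W = P ΔV = nR ΔT.
W = (2.55)(8.314)(249 − 569) = -6784 J.

W ≈ -6780 J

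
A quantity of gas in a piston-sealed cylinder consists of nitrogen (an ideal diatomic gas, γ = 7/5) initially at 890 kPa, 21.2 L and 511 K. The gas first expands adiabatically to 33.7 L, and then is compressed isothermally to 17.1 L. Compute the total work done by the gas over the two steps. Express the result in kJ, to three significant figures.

W_total ≈ -2.65 kJ

Step 1 (adiabatic): W = (P₁V₁ − P₂V₂)/(γ−1) = (18868 − 15675)/0.4 = 7982 J.
After step 1: P = 465.1 kPa, V = 33.7 L, T = 424.5 K.
Step 2 (isothermal): W = P₁V₁ ln(V₂/V₁) = (15675) ln(17.1/33.7) = -10634 J.
W_total = 7982 − 10634 = -2652 J.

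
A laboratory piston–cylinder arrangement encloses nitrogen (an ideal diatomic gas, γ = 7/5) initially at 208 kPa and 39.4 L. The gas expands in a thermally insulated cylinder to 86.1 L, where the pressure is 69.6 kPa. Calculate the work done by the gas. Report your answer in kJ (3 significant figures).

Adiabatic: W = (P₁V₁ − P₂V₂)/(γ − 1) with γ = 7/5.
P₁V₁ = 8195 J, P₂V₂ = 5993 J.
W = (8195 − 5993) / 0.4 = 5507 J.

W ≈ 5.51 kJ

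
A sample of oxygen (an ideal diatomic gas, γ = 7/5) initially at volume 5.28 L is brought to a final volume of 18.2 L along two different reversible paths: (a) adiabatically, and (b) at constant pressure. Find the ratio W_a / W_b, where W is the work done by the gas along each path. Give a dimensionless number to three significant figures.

Path (a) adiabatic: W = P₁V₁(1 − (V₁/V₂)^(γ−1))/(γ−1) → W_a/(P₁V₁) = 0.9761.
Path (b) isobaric: W = P₁(V₂ − V₁) → W_b/(P₁V₁) = 2.447.
W_a / W_b = 0.9761 / 2.447 = 0.3989.

W_a / W_b ≈ 0.399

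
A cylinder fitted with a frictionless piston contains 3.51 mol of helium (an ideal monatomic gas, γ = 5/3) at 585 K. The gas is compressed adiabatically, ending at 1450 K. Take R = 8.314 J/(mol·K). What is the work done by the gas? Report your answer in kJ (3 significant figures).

Adiabatic ⇒ Q = 0, so W_by = −ΔU = nCᵥ(T₁ − T₂).
Cᵥ = 3R/2 = 12.47 J/(mol·K).
W = (3.51)(12.47)(585 − 1450) = -37864 J.

W ≈ -37.9 kJ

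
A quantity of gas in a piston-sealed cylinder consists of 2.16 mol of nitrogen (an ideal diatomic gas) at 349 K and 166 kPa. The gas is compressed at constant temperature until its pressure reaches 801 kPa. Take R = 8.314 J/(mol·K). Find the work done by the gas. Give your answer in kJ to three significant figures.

Isothermal process: W = nRT ln(V₂/V₁) = nRT ln(P₁/P₂).
W = (2.16)(8.314)(349) × ln(166/801)
  = 6267 × ln(0.2072) = 6267 × -1.574
W_by_gas = -9864 J.

W ≈ -9.86 kJ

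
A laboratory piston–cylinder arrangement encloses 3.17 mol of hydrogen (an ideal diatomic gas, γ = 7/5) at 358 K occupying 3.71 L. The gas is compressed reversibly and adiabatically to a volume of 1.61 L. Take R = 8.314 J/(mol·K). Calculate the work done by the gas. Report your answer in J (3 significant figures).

Adiabatic: TV^(γ−1) = const with γ = 7/5.
T₂ = T₁ (V₁/V₂)^(γ−1) = 358 × (3.71/1.61)^0.4 = 358 × 1.396 = 499.9 K.
W_by = nCᵥ(T₁ − T₂) = (3.17)(20.79)(358 − 499.9) = -9351 J.

W ≈ -9350 J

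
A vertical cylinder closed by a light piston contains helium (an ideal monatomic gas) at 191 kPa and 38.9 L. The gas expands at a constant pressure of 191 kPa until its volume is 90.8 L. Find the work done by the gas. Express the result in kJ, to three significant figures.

W ≈ 9.91 kJ

Isobaric: W = P ΔV.
W = (191 kPa)(90.8 − 38.9 L) = (191)(51.9) = 9913 J.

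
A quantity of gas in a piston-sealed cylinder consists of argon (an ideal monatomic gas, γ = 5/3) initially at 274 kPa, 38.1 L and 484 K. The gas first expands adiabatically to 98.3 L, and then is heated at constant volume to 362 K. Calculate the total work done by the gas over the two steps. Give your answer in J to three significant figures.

W_total ≈ 7330 J

Step 1 (adiabatic): W = (P₁V₁ − P₂V₂)/(γ−1) = (10439 − 5550)/0.667 = 7335 J.
Step 2 (isochoric): W = 0 (constant volume).
W_total = 7335 + 0 = 7335 J.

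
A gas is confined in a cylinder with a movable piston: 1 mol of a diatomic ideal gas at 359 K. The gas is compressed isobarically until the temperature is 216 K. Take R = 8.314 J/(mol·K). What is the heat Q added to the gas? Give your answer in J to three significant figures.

Isobaric: W = nRΔT = (1)(8.314)(-143) = -1189 J.
ΔU = nCᵥΔT with Cᵥ = 5R/2: ΔU = (1)(20.79)(-143) = -2972 J.
Q = ΔU + W = -2972 − 1189 = -4161 J.

Q ≈ -4160 J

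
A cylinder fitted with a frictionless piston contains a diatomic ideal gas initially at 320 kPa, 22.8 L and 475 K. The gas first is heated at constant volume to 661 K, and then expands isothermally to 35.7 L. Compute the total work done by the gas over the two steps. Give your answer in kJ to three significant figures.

Step 1 (isochoric): W = 0 (constant volume).
After step 1: P = 445.3 kPa (V unchanged).
Step 2 (isothermal): W = P₁V₁ ln(V₂/V₁) = (10153) ln(35.7/22.8) = 4552 J.
W_total = 0 + 4552 = 4552 J.

W_total ≈ 4.55 kJ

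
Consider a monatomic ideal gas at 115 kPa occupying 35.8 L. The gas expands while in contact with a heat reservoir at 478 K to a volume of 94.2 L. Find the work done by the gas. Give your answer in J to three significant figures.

Isothermal: W = nRT ln(V₂/V₁) = P₁V₁ ln(V₂/V₁).
P₁V₁ = (115 kPa)(35.8 L) = 4117 J.
W = 4117 × ln(94.2/35.8) = 4117 × 0.9675
W_by_gas = 3983 J.

W ≈ 3980 J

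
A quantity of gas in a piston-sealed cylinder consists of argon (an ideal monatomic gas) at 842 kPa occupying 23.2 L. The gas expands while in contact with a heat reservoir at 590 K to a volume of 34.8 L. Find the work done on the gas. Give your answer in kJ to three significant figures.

Isothermal: W = nRT ln(V₂/V₁) = P₁V₁ ln(V₂/V₁).
P₁V₁ = (842 kPa)(23.2 L) = 19534 J.
W = 19534 × ln(34.8/23.2) = 19534 × 0.4055
W_by_gas = 7921 J; work on gas = −W_by = -7921 J.

W ≈ -7.92 kJ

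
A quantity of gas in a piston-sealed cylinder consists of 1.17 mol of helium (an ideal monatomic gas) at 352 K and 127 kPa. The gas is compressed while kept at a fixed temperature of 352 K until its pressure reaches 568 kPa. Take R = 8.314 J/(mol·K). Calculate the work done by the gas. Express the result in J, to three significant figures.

Isothermal process: W = nRT ln(V₂/V₁) = nRT ln(P₁/P₂).
W = (1.17)(8.314)(352) × ln(127/568)
  = 3424 × ln(0.2236) = 3424 × -1.498
W_by_gas = -5129 J.

W ≈ -5130 J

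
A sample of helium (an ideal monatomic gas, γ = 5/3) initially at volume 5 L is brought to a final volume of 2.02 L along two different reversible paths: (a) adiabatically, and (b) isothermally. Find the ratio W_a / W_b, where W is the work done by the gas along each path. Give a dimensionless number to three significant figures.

Path (a) adiabatic: W = P₁V₁(1 − (V₁/V₂)^(γ−1))/(γ−1) → W_a/(P₁V₁) = -1.245.
Path (b) isothermal: W = P₁V₁ ln(V₂/V₁) → W_b/(P₁V₁) = -0.9063.
W_a / W_b = -1.245 / -0.9063 = 1.373.

W_a / W_b ≈ 1.37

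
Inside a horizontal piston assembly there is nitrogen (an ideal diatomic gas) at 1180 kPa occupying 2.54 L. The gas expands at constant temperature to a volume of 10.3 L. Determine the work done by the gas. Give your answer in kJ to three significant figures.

Isothermal: W = nRT ln(V₂/V₁) = P₁V₁ ln(V₂/V₁).
P₁V₁ = (1180 kPa)(2.54 L) = 2997 J.
W = 2997 × ln(10.3/2.54) = 2997 × 1.4
W_by_gas = 4196 J.

W ≈ 4.20 kJ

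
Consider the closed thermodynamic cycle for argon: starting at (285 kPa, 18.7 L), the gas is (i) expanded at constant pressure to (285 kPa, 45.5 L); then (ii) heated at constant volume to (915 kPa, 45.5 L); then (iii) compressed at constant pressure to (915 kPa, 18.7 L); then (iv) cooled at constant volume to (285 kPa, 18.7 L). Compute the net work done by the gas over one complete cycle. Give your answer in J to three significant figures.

W_net ≈ -16900 J

Constant-volume legs do no work.
W(i) = (285)(45.5 − 18.7) = 7638 J; W(iii) = (915)(18.7 − 45.5) = -24522 J.
W_net = 7638 − 24522 = -16884 J (the counter-clockwise enclosed area).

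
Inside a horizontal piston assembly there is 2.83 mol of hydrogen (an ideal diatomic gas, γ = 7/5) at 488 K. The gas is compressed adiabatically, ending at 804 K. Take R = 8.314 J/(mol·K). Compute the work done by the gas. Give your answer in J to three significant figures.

Adiabatic ⇒ Q = 0, so W_by = −ΔU = nCᵥ(T₁ − T₂).
Cᵥ = 5R/2 = 20.79 J/(mol·K).
W = (2.83)(20.79)(488 − 804) = -18588 J.

W ≈ -18600 J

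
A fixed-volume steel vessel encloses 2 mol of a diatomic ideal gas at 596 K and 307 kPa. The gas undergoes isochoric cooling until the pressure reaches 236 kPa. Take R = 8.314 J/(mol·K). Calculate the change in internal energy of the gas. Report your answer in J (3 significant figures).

Constant volume ⇒ W = 0, so Q = ΔU = nCᵥΔT with Cᵥ = 5R/2 = 20.79 J/(mol·K).
At constant V, T₂/T₁ = P₂/P₁ ⇒ ΔT = T₁(P₂/P₁ − 1) = 596·(236/307 − 1) = -137.8 K.
ΔU = (2)(20.79)(-137.8) = -5730 J.

ΔU ≈ -5730 J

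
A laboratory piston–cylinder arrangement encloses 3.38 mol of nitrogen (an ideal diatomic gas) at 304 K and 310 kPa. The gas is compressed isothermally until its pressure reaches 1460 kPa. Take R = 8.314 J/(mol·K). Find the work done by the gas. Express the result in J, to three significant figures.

Isothermal process: W = nRT ln(V₂/V₁) = nRT ln(P₁/P₂).
W = (3.38)(8.314)(304) × ln(310/1460)
  = 8543 × ln(0.2123) = 8543 × -1.55
W_by_gas = -13238 J.

W ≈ -13200 J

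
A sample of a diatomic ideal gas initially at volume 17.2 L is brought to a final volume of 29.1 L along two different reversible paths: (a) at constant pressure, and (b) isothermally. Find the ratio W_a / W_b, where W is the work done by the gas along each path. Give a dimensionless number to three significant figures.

W_a / W_b ≈ 1.32

Path (a) isobaric: W = P₁(V₂ − V₁) → W_a/(P₁V₁) = 0.6919.
Path (b) isothermal: W = P₁V₁ ln(V₂/V₁) → W_b/(P₁V₁) = 0.5258.
W_a / W_b = 0.6919 / 0.5258 = 1.316.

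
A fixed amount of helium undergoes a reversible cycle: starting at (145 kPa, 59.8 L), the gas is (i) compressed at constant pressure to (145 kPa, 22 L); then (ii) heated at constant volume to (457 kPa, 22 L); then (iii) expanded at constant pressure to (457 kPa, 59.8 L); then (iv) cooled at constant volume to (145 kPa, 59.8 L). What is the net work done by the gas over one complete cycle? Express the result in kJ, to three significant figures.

Constant-volume legs do no work.
W(i) = (145)(22 − 59.8) = -5481 J; W(iii) = (457)(59.8 − 22) = 17275 J.
W_net = -5481 + 17275 = 11794 J (the clockwise enclosed area).

W_net ≈ 11.8 kJ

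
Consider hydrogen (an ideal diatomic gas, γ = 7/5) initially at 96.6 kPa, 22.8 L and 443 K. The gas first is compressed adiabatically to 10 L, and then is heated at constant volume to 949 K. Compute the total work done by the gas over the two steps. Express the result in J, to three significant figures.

W_total ≈ -2150 J

Step 1 (adiabatic): W = (P₁V₁ − P₂V₂)/(γ−1) = (2202 − 3063)/0.4 = -2150 J.
Step 2 (isochoric): W = 0 (constant volume).
W_total = -2150 + 0 = -2150 J.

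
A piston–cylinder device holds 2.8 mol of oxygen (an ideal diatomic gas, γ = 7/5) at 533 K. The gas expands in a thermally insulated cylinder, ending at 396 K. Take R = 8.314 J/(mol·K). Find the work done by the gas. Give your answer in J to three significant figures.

Adiabatic ⇒ Q = 0, so W_by = −ΔU = nCᵥ(T₁ − T₂).
Cᵥ = 5R/2 = 20.79 J/(mol·K).
W = (2.8)(20.79)(533 − 396) = 7973 J.

W ≈ 7970 J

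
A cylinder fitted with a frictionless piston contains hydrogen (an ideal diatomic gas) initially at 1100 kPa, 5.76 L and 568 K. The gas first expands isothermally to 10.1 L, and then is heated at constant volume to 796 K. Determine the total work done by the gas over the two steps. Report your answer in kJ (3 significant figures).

W_total ≈ 3.56 kJ

Step 1 (isothermal): W = P₁V₁ ln(V₂/V₁) = (6336) ln(10.1/5.76) = 3558 J.
Step 2 (isochoric): W = 0 (constant volume).
W_total = 3558 + 0 = 3558 J.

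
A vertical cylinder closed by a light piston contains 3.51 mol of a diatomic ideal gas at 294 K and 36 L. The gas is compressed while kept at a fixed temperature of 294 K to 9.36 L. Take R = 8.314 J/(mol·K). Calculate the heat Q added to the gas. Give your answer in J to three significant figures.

Q ≈ -11600 J

Isothermal ⇒ ΔU = 0, so Q = W = nRT ln(V₂/V₁).
Q = (3.51)(8.314)(294) ln(9.36/36) = 8580 × -1.347 = -11557 J.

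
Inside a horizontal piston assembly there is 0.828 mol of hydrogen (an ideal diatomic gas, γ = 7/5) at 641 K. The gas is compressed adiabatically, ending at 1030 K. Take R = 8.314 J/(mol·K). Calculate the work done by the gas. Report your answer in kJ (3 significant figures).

Adiabatic ⇒ Q = 0, so W_by = −ΔU = nCᵥ(T₁ − T₂).
Cᵥ = 5R/2 = 20.79 J/(mol·K).
W = (0.828)(20.79)(641 − 1030) = -6695 J.

W ≈ -6.69 kJ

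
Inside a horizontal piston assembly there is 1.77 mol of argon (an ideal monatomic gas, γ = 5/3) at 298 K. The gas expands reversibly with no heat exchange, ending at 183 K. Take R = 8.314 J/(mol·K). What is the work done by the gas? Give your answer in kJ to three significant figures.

Adiabatic ⇒ Q = 0, so W_by = −ΔU = nCᵥ(T₁ − T₂).
Cᵥ = 3R/2 = 12.47 J/(mol·K).
W = (1.77)(12.47)(298 − 183) = 2538 J.

W ≈ 2.54 kJ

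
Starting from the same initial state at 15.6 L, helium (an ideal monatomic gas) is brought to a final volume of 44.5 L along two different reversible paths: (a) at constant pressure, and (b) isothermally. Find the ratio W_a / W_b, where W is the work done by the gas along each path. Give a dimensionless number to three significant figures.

Path (a) isobaric: W = P₁(V₂ − V₁) → W_a/(P₁V₁) = 1.853.
Path (b) isothermal: W = P₁V₁ ln(V₂/V₁) → W_b/(P₁V₁) = 1.048.
W_a / W_b = 1.853 / 1.048 = 1.767.

W_a / W_b ≈ 1.77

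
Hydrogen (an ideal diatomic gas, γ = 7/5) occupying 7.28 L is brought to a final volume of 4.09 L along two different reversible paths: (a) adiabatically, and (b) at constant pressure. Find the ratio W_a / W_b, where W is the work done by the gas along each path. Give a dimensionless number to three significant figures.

Path (a) adiabatic: W = P₁V₁(1 − (V₁/V₂)^(γ−1))/(γ−1) → W_a/(P₁V₁) = -0.6485.
Path (b) isobaric: W = P₁(V₂ − V₁) → W_b/(P₁V₁) = -0.4382.
W_a / W_b = -0.6485 / -0.4382 = 1.48.

W_a / W_b ≈ 1.48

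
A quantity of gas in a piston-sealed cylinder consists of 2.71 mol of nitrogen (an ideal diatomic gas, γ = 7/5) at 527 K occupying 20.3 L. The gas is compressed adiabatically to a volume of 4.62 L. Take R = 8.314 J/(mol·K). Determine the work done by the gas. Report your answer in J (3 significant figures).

Adiabatic: TV^(γ−1) = const with γ = 7/5.
T₂ = T₁ (V₁/V₂)^(γ−1) = 527 × (20.3/4.62)^0.4 = 527 × 1.808 = 952.7 K.
W_by = nCᵥ(T₁ − T₂) = (2.71)(20.79)(527 − 952.7) = -23978 J.

W ≈ -24000 J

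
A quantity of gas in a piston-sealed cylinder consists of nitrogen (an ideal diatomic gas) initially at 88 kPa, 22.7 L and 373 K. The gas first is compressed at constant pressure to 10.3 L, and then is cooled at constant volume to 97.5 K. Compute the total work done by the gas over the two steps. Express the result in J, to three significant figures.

W_total ≈ -1090 J

Step 1 (isobaric): W = PΔV = (88 kPa)(10.3 − 22.7 L) = -1091 J.
Step 2 (isochoric): W = 0 (constant volume).
W_total = -1091 + 0 = -1091 J.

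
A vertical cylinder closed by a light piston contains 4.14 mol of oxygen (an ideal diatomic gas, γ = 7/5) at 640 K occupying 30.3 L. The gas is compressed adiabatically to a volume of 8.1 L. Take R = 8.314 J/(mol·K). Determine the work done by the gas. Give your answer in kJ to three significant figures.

W ≈ -38.3 kJ

Adiabatic: TV^(γ−1) = const with γ = 7/5.
T₂ = T₁ (V₁/V₂)^(γ−1) = 640 × (30.3/8.1)^0.4 = 640 × 1.695 = 1085 K.
W_by = nCᵥ(T₁ − T₂) = (4.14)(20.79)(640 − 1085) = -38278 J.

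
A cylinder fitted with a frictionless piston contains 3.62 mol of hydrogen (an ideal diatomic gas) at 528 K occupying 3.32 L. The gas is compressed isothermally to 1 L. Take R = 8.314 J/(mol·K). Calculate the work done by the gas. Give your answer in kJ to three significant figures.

Isothermal: W = nRT ln(V₂/V₁).
W = (3.62)(8.314)(528) × ln(1/3.32)
  = 15891 × -1.2
W_by_gas = -19069 J.

W ≈ -19.1 kJ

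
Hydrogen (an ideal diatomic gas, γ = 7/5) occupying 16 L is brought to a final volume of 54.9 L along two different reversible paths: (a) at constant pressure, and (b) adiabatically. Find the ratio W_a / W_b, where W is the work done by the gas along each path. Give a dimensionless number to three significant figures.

W_a / W_b ≈ 2.50

Path (a) isobaric: W = P₁(V₂ − V₁) → W_a/(P₁V₁) = 2.431.
Path (b) adiabatic: W = P₁V₁(1 − (V₁/V₂)^(γ−1))/(γ−1) → W_b/(P₁V₁) = 0.9733.
W_a / W_b = 2.431 / 0.9733 = 2.498.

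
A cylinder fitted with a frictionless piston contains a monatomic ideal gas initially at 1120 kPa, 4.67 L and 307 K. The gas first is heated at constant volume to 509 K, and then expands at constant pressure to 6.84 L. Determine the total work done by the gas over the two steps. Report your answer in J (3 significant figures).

Step 1 (isochoric): W = 0 (constant volume).
After step 1: P = 1857 kPa (V unchanged).
Step 2 (isobaric): W = PΔV = (1857 kPa)(6.84 − 4.67 L) = 4030 J.
W_total = 0 + 4030 = 4030 J.

W_total ≈ 4030 J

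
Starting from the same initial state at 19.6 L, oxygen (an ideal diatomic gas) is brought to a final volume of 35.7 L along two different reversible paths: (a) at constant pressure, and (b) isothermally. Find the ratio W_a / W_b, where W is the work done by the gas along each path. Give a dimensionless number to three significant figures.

Path (a) isobaric: W = P₁(V₂ − V₁) → W_a/(P₁V₁) = 0.8214.
Path (b) isothermal: W = P₁V₁ ln(V₂/V₁) → W_b/(P₁V₁) = 0.5996.
W_a / W_b = 0.8214 / 0.5996 = 1.37.

W_a / W_b ≈ 1.37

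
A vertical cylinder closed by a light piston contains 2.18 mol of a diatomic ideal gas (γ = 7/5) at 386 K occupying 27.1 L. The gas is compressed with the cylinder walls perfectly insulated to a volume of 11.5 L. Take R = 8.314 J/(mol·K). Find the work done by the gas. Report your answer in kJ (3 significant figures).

W ≈ -7.15 kJ

Adiabatic: TV^(γ−1) = const with γ = 7/5.
T₂ = T₁ (V₁/V₂)^(γ−1) = 386 × (27.1/11.5)^0.4 = 386 × 1.409 = 543.9 K.
W_by = nCᵥ(T₁ − T₂) = (2.18)(20.79)(386 − 543.9) = -7153 J.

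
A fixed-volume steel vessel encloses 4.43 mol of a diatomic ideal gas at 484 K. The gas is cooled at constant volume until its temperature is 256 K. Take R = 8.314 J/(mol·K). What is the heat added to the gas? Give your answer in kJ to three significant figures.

Constant volume ⇒ W = 0, so Q = ΔU = nCᵥΔT with Cᵥ = 5R/2 = 20.79 J/(mol·K).
ΔU = (4.43)(20.79)(256 − 484) = -20994 J.

Q ≈ -21.0 kJ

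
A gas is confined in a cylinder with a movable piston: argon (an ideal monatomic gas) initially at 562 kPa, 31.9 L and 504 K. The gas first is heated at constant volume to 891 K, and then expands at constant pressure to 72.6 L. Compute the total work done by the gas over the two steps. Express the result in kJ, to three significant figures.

W_total ≈ 40.4 kJ

Step 1 (isochoric): W = 0 (constant volume).
After step 1: P = 993.5 kPa (V unchanged).
Step 2 (isobaric): W = PΔV = (993.5 kPa)(72.6 − 31.9 L) = 40437 J.
W_total = 0 + 40437 = 40437 J.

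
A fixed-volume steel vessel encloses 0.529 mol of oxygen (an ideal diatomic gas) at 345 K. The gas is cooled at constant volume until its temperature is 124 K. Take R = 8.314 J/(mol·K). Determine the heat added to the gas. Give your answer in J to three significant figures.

Q ≈ -2430 J

Constant volume ⇒ W = 0, so Q = ΔU = nCᵥΔT with Cᵥ = 5R/2 = 20.79 J/(mol·K).
ΔU = (0.529)(20.79)(124 − 345) = -2430 J.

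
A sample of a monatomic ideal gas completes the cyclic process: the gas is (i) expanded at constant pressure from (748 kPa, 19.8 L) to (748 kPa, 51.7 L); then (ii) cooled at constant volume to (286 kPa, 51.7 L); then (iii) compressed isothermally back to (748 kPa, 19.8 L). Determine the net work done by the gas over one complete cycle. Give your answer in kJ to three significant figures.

Leg (i): W = PΔV = (748)(51.7 − 19.8) = 23861 J.
Leg (ii): W = 0.
Leg (iii): W = PᵢVᵢ ln(V_f/Vᵢ) = (14786) ln(19.8/51.7) = -14191 J.
W_net = 23861 − 14191 = 9670 J.

W_net ≈ 9.67 kJ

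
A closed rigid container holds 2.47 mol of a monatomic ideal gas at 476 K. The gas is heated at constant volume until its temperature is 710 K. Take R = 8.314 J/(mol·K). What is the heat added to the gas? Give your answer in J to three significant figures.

Constant volume ⇒ W = 0, so Q = ΔU = nCᵥΔT with Cᵥ = 3R/2 = 12.47 J/(mol·K).
ΔU = (2.47)(12.47)(710 − 476) = 7208 J.

Q ≈ 7210 J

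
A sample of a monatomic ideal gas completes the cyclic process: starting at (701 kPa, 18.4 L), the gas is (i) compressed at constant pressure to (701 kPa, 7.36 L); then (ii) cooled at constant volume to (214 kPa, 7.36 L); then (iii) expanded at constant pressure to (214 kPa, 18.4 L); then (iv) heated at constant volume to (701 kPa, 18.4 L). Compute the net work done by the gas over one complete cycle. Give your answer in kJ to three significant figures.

W_net ≈ -5.38 kJ

Constant-volume legs do no work.
W(i) = (701)(7.36 − 18.4) = -7739 J; W(iii) = (214)(18.4 − 7.36) = 2363 J.
W_net = -7739 + 2363 = -5376 J (the counter-clockwise enclosed area).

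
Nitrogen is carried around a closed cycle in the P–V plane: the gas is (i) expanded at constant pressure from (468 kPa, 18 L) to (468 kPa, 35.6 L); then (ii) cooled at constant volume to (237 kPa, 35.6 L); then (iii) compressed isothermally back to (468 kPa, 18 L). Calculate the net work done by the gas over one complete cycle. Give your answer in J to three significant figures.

W_net ≈ 2480 J

Leg (i): W = PΔV = (468)(35.6 − 18) = 8237 J.
Leg (ii): W = 0.
Leg (iii): W = PᵢVᵢ ln(V_f/Vᵢ) = (8437) ln(18/35.6) = -5754 J.
W_net = 8237 − 5754 = 2483 J.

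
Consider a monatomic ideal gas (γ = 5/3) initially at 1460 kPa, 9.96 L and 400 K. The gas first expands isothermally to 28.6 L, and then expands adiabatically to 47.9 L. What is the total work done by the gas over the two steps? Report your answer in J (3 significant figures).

W_total ≈ 21700 J

Step 1 (isothermal): W = P₁V₁ ln(V₂/V₁) = (14542) ln(28.6/9.96) = 15339 J.
After step 1: P = 508.4 kPa, V = 28.6 L, T = 400 K.
Step 2 (adiabatic): W = (P₁V₁ − P₂V₂)/(γ−1) = (14542 − 10311)/0.667 = 6346 J.
W_total = 15339 + 6346 = 21685 J.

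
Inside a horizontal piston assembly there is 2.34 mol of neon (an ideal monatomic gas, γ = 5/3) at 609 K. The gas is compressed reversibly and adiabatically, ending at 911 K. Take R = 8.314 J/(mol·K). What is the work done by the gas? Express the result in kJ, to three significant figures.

Adiabatic ⇒ Q = 0, so W_by = −ΔU = nCᵥ(T₁ − T₂).
Cᵥ = 3R/2 = 12.47 J/(mol·K).
W = (2.34)(12.47)(609 − 911) = -8813 J.

W ≈ -8.81 kJ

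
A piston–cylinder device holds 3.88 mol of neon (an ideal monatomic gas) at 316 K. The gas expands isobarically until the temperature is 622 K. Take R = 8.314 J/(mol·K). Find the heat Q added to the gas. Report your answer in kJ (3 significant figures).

Q ≈ 24.7 kJ

Isobaric: W = nRΔT = (3.88)(8.314)(306) = 9871 J.
ΔU = nCᵥΔT with Cᵥ = 3R/2: ΔU = (3.88)(12.47)(306) = 14807 J.
Q = ΔU + W = 14807 + 9871 = 24678 J.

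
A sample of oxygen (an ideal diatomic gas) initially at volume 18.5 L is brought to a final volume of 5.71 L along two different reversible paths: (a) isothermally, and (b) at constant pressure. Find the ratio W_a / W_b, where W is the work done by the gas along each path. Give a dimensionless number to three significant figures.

Path (a) isothermal: W = P₁V₁ ln(V₂/V₁) → W_a/(P₁V₁) = -1.176.
Path (b) isobaric: W = P₁(V₂ − V₁) → W_b/(P₁V₁) = -0.6914.
W_a / W_b = -1.176 / -0.6914 = 1.7.

W_a / W_b ≈ 1.70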